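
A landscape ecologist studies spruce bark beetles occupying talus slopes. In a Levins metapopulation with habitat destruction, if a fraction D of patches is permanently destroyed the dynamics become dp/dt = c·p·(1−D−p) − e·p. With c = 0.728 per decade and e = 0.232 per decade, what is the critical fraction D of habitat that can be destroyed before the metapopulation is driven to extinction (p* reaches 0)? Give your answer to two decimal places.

0.68

The nontrivial equilibrium is p* = (1−D) − e/c; extinction occurs when this hits zero.
So D_crit = 1 − e/c = 1 − 0.232/0.728 = 1 − 0.3187 = 0.6813.
Note this equals the original equilibrium occupancy — the Levins extinction-debt result.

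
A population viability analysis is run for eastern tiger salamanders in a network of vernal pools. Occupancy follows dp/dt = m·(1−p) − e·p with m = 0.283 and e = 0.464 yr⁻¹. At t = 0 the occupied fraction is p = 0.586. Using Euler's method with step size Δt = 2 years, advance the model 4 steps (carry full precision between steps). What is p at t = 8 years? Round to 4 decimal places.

Update rule: p ← p + [m·(1−p) − e·p]·Δt with Δt = 2.
step 1: Δp = -0.30948, p = 0.27652
step 2: Δp = +0.15289, p = 0.42940
step 3: Δp = -0.07553, p = 0.35388
step 4: Δp = +0.03731, p = 0.39119

0.3912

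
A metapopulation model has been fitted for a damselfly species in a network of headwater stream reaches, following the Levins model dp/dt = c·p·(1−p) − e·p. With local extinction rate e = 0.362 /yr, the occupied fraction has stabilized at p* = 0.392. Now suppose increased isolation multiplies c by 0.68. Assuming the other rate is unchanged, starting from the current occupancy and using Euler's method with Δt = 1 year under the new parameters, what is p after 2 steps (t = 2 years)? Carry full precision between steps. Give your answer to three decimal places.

Balance c(1−p*) = e gives c = e/(1 − 0.39200) = 0.362/0.60800 = 0.59539.
Starting from p₀ = 0.39200; update p ← p + (dp/dt)·Δt with the new parameters.
p: 0.39200 → 0.34659  (Δp = -0.04541)
p: 0.34659 → 0.31281  (Δp = -0.03378)

0.313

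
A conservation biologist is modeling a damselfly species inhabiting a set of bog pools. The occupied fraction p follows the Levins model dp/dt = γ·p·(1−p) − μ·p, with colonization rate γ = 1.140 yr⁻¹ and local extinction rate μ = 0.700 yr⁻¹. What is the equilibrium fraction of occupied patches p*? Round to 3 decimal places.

0.386

Setting dp/dt = 0 and dividing through by p* gives γ·(1−p*) = μ.
So p* = 1 − μ/γ = 1 − 0.700/1.140 = 1 − 0.6140 = 0.3860.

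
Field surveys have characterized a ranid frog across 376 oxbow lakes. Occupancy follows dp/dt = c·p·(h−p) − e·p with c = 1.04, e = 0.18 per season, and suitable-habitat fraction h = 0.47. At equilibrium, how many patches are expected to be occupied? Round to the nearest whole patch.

112

p* = h − e/c = 0.47 − 0.1731 = 0.2969.
Expected occupied patches = N × p* = 376 × 0.2969 = 111.64 ≈ 112.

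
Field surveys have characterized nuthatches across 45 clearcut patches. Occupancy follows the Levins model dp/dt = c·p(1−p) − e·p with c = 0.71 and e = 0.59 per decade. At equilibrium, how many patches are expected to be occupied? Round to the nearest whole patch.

8

p* = 1 − e/c = 1 − 0.59/0.71 = 0.1690.
Expected occupied patches = N × p* = 45 × 0.1690 = 7.61 ≈ 8.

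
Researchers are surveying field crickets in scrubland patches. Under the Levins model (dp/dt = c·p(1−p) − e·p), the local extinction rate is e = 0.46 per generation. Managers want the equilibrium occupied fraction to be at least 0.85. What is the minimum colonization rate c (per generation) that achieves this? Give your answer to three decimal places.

p* = 1 − e/c ≥ 0.85 requires e/c ≤ 0.1500, i.e. c ≥ e/0.1500.
c_min = 0.46/0.1500 = 3.0667.

3.067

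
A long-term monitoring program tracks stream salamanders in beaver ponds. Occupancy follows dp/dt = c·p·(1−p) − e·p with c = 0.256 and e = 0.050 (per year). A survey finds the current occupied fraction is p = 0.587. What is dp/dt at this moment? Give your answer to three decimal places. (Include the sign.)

0.033

Colonization term: c·p·(1−p) = 0.256×0.587×0.4130 = 0.06206.
Extinction term: e·p = 0.02935.
dp/dt = 0.06206 − 0.02935 = 0.03271.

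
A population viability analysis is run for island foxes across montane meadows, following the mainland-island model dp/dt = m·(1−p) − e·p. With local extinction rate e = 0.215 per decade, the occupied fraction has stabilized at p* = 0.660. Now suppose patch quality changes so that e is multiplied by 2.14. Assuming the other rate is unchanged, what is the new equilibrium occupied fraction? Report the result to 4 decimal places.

0.4756

Balance m(1−p*) = e·p* gives m = e·p*/(1−p*) = 0.215×0.66000/0.34000 = 0.41735.
New p* = m/(m+e) = 0.41735/(0.41735+0.46010) = 0.47564.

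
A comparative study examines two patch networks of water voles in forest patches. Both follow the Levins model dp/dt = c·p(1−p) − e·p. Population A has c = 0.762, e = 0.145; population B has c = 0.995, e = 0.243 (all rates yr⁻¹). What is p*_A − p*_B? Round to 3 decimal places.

0.054

A: p*_A = 1 − 0.145/0.762 = 0.8097.
B: p*_B = 1 − 0.243/0.995 = 0.7558.
p*_A − p*_B = 0.8097 − 0.7558 = 0.0539.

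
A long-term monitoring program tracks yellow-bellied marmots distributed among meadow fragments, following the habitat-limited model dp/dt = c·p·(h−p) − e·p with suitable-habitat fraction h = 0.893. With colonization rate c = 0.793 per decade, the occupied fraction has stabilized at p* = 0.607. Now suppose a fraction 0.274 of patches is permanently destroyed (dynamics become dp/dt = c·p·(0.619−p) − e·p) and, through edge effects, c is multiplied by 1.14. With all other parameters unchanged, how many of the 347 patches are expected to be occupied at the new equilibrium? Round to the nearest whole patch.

128

Balance c(h−p*) = e gives e = 0.793×(0.893 − 0.60700) = 0.22680.
New p* = 0.619 − e/c = 0.619 − 0.22680/0.90402 = 0.36812.
Expected occupied = 347 × 0.36812 = 127.74 ≈ 128.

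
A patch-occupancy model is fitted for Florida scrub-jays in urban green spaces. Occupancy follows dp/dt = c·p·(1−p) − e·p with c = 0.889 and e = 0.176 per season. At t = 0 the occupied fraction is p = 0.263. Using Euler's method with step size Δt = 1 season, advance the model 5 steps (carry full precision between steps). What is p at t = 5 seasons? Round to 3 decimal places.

Update rule: p ← p + [c·p·(1−p) − e·p]·Δt with Δt = 1.
  1  |  dp/dt·Δt = +0.126028  |  p_1 = 0.389028
  2  |  dp/dt·Δt = +0.142833  |  p_2 = 0.531861
  3  |  dp/dt·Δt = +0.127740  |  p_3 = 0.659601
  4  |  dp/dt·Δt = +0.083515  |  p_4 = 0.743116
  5  |  dp/dt·Δt = +0.038917  |  p_5 = 0.782033

0.782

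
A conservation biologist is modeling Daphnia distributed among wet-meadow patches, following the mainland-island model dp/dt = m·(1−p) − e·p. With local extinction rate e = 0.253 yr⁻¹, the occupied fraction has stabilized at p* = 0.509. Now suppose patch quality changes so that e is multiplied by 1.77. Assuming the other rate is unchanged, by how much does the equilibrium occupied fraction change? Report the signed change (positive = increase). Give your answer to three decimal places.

-0.140

Balance m(1−p*) = e·p* gives m = e·p*/(1−p*) = 0.253×0.50900/0.49100 = 0.26227.
New p* = m/(m+e) = 0.26227/(0.26227+0.44781) = 0.36935.
Δp* = 0.36935 − 0.50900 = -0.13965.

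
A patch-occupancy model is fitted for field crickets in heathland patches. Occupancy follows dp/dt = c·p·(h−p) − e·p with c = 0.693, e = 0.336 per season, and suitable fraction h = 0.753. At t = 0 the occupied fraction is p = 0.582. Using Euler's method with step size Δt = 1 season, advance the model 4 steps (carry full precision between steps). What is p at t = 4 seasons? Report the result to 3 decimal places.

0.338

Update rule: p ← p + [c·p·(h−p) − e·p]·Δt with Δt = 1.
t = 1: p = 0.58200 + (-0.12658) = 0.45542
t = 2: p = 0.45542 + (-0.05910) = 0.39632
t = 3: p = 0.39632 + (-0.03520) = 0.36112
t = 4: p = 0.36112 + (-0.02326) = 0.33785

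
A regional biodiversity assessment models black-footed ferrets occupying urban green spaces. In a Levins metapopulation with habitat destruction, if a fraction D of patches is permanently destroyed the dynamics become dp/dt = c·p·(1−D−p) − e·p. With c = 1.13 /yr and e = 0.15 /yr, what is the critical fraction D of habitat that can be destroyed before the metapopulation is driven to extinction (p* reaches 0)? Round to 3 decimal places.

The nontrivial equilibrium is p* = (1−D) − e/c; extinction occurs when this hits zero.
So D_crit = 1 − e/c = 1 − 0.15/1.13 = 1 − 0.1327 = 0.8673.
Note this equals the original equilibrium occupancy — the Levins extinction-debt result.

0.867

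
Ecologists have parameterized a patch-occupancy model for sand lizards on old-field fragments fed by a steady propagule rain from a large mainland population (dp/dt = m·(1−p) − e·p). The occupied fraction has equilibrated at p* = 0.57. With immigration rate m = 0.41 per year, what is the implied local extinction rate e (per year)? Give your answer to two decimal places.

0.31

At equilibrium m(1−p*) = e·p*, so e = m(1−p*)/p*.
e = 0.41 × 0.4300 / 0.57 = 0.3093.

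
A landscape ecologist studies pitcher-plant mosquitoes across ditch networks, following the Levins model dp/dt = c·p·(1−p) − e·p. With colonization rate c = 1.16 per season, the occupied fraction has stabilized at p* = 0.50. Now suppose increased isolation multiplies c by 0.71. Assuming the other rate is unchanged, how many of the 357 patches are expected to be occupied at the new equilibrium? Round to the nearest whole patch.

Balance c(1−p*) = e gives e = 1.16×(1 − 0.50000) = 0.58000.
New p* = 1 − e/c = 1 − 0.58000/0.82360 = 0.29577.
Expected occupied = 357 × 0.29577 = 105.59 ≈ 106.

106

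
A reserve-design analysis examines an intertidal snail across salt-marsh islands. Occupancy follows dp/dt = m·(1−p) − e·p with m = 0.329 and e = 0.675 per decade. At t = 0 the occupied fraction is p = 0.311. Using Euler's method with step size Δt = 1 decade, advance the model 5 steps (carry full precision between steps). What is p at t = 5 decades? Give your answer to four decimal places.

Update rule: p ← p + [m·(1−p) − e·p]·Δt with Δt = 1.
  1  |  dp/dt·Δt = +0.016756  |  p_1 = 0.327756
  2  |  dp/dt·Δt = -0.000067  |  p_2 = 0.327689
  3  |  dp/dt·Δt = +0.000000  |  p_3 = 0.327689
  4  |  dp/dt·Δt = -0.000000  |  p_4 = 0.327689
  5  |  dp/dt·Δt = +0.000000  |  p_5 = 0.327689

0.3277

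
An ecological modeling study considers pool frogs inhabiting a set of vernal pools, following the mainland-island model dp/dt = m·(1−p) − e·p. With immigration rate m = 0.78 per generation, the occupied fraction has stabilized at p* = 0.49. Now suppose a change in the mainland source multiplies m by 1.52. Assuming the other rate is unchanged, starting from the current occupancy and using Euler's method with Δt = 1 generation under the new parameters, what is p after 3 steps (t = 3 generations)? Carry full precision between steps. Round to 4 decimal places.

Balance m(1−p*) = e·p* gives e = m(1−p*)/p* = 0.78×0.51000/0.49000 = 0.81184.
Starting from p₀ = 0.49000; update p ← p + (dp/dt)·Δt with the new parameters.
step 1: Δp = +0.20686, p = 0.69686
step 2: Δp = -0.20633, p = 0.49053
step 3: Δp = +0.20580, p = 0.69633

0.6963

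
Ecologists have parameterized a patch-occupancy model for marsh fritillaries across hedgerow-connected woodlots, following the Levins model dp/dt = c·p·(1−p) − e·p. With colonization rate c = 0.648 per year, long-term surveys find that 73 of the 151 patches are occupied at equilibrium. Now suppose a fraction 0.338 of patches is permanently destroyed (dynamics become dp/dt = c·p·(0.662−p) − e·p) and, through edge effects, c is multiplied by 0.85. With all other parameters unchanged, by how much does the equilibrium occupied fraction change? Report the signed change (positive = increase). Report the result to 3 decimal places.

Observed p* = 73/151 = 0.48344.
Balance c(1−p*) = e gives e = 0.648×(1 − 0.48344) = 0.33473.
New p* = 0.662 − e/c = 0.662 − 0.33473/0.55080 = 0.05428.
Δp* = 0.05428 − 0.48344 = -0.42916.

-0.429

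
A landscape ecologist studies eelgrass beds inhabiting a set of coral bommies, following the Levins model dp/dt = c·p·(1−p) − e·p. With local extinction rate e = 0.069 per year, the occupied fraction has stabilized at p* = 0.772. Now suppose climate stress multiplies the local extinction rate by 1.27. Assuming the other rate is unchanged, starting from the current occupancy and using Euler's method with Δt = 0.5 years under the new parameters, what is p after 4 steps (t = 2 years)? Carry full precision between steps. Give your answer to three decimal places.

0.748

Balance c(1−p*) = e gives c = e/(1 − 0.77200) = 0.069/0.22800 = 0.30263.
Starting from p₀ = 0.77200; update p ← p + (dp/dt)·Δt with the new parameters.
step 1: Δp = -0.00719, p = 0.76481
step 2: Δp = -0.00629, p = 0.75852
step 3: Δp = -0.00552, p = 0.75300
step 4: Δp = -0.00485, p = 0.74815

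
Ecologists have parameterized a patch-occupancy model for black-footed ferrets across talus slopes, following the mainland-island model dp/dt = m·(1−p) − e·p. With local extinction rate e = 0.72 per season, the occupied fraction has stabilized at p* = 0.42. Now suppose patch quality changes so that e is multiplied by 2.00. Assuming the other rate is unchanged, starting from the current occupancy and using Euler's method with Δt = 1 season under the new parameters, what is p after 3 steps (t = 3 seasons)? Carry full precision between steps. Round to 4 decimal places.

Balance m(1−p*) = e·p* gives m = e·p*/(1−p*) = 0.72×0.42000/0.58000 = 0.52138.
Starting from p₀ = 0.42000; update p ← p + (dp/dt)·Δt with the new parameters.
p: 0.42000 → 0.11760  (Δp = -0.30240)
p: 0.11760 → 0.40832  (Δp = +0.29072)
p: 0.40832 → 0.12883  (Δp = -0.27949)

0.1288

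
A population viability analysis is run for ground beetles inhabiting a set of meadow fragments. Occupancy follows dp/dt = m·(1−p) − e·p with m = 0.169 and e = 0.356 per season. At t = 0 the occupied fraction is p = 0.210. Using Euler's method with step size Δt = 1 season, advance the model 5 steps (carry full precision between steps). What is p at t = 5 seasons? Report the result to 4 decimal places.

0.3192

Update rule: p ← p + [m·(1−p) − e·p]·Δt with Δt = 1.
step 1: Δp = +0.05875, p = 0.26875
step 2: Δp = +0.02791, p = 0.29666
step 3: Δp = +0.01326, p = 0.30991
step 4: Δp = +0.00630, p = 0.31621
step 5: Δp = +0.00299, p = 0.31920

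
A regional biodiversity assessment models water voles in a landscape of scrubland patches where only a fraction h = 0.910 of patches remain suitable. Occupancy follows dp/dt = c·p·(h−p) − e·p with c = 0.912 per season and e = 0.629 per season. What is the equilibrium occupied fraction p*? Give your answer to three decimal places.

0.220

Setting dp/dt = 0 and dividing by p* gives c·(h−p*) = e.
So p* = h − e/c = 0.910 − 0.629/0.912 = 0.910 − 0.6897 = 0.2203.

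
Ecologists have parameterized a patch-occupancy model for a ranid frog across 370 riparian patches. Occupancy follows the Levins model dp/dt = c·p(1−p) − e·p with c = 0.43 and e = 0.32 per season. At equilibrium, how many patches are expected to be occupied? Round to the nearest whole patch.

95

p* = 1 − e/c = 1 − 0.32/0.43 = 0.2558.
Expected occupied patches = N × p* = 370 × 0.2558 = 94.65 ≈ 95.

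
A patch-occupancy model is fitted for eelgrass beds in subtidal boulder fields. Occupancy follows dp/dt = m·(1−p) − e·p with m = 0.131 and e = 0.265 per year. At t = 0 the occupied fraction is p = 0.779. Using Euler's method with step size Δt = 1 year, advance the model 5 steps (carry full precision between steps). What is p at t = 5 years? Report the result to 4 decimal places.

Update rule: p ← p + [m·(1−p) − e·p]·Δt with Δt = 1.
p: 0.77900 → 0.60152  (Δp = -0.17748)
p: 0.60152 → 0.49432  (Δp = -0.10720)
p: 0.49432 → 0.42957  (Δp = -0.06475)
p: 0.42957 → 0.39046  (Δp = -0.03911)
p: 0.39046 → 0.36684  (Δp = -0.02362)

0.3668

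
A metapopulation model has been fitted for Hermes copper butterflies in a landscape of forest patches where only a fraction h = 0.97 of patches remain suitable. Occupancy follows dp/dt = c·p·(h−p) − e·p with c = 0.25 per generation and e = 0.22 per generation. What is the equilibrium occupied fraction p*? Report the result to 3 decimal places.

Setting dp/dt = 0 and dividing by p* gives c·(h−p*) = e.
So p* = h − e/c = 0.97 − 0.22/0.25 = 0.97 − 0.8800 = 0.0900.

0.090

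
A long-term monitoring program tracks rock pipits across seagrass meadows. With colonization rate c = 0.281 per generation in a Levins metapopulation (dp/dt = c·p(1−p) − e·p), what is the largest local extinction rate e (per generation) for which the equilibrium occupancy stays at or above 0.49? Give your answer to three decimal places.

0.143

1 − e/c ≥ 0.49 ⇒ e ≤ c(1 − 0.49) = 0.281 × 0.5100.
e_max = 0.1433.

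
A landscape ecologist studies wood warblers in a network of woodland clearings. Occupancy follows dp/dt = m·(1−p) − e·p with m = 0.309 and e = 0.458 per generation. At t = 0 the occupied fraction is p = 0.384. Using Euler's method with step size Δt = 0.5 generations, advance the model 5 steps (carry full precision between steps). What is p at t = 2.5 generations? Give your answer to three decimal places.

Update rule: p ← p + [m·(1−p) − e·p]·Δt with Δt = 0.5.
p: 0.38400 → 0.39124  (Δp = +0.00724)
p: 0.39124 → 0.39570  (Δp = +0.00446)
p: 0.39570 → 0.39845  (Δp = +0.00275)
p: 0.39845 → 0.40014  (Δp = +0.00170)
p: 0.40014 → 0.40119  (Δp = +0.00105)

0.401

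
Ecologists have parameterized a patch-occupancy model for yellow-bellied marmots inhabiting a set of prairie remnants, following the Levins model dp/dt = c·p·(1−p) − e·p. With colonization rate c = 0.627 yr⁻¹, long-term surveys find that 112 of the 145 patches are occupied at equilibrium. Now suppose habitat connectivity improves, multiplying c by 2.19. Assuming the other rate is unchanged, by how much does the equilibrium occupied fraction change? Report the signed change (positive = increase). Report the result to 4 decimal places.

Observed p* = 112/145 = 0.77241.
Balance c(1−p*) = e gives e = 0.627×(1 − 0.77241) = 0.14270.
New p* = 1 − e/c = 1 − 0.14270/1.37313 = 0.89608.
Δp* = 0.89608 − 0.77241 = +0.12367.

0.1237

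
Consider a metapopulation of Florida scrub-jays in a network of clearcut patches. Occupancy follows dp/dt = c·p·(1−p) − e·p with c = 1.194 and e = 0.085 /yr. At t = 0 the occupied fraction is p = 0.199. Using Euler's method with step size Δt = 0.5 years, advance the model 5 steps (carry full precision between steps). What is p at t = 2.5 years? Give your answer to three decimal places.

0.757

Update rule: p ← p + [c·p·(1−p) − e·p]·Δt with Δt = 0.5.
step 1: Δp = +0.08670, p = 0.28570
step 2: Δp = +0.10969, p = 0.39540
step 3: Δp = +0.12591, p = 0.52131
step 4: Δp = +0.12682, p = 0.64813
step 5: Δp = +0.10860, p = 0.75674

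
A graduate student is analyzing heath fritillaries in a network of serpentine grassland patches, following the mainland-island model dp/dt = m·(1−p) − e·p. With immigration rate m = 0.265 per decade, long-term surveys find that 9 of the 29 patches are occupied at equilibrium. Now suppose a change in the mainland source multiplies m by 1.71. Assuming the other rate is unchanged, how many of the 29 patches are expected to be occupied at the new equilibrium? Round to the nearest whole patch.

13

Observed p* = 9/29 = 0.31034.
Balance m(1−p*) = e·p* gives e = m(1−p*)/p* = 0.265×0.68966/0.31034 = 0.58890.
New p* = m/(m+e) = 0.45315/(0.45315+0.58890) = 0.43486.
Expected occupied = 29 × 0.43486 = 12.61 ≈ 13.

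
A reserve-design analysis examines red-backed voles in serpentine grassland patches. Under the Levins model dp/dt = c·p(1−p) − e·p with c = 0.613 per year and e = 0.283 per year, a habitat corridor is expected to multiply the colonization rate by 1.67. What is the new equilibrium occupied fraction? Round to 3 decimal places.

Before: p* = 1 − 0.283/0.613 = 0.5383.
After the change, c = 1.02371, e = 0.283, so p* = 1 − 0.283/1.02371 = 0.7236.

0.724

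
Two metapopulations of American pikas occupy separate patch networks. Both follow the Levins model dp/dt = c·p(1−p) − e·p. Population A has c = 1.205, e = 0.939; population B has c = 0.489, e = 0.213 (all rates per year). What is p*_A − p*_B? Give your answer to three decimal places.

A: p*_A = 1 − 0.939/1.205 = 0.2207.
B: p*_B = 1 − 0.213/0.489 = 0.5644.
p*_A − p*_B = 0.2207 − 0.5644 = -0.3437.

-0.344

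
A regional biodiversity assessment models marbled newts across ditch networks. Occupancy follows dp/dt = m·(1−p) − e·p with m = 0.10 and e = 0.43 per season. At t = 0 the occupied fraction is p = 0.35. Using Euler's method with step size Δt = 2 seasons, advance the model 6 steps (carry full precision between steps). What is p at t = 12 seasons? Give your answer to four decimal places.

0.1887

Update rule: p ← p + [m·(1−p) − e·p]·Δt with Δt = 2.
step 1: Δp = -0.17100, p = 0.17900
step 2: Δp = +0.01026, p = 0.18926
step 3: Δp = -0.00062, p = 0.18864
step 4: Δp = +0.00004, p = 0.18868
step 5: Δp = -0.00000, p = 0.18868
step 6: Δp = +0.00000, p = 0.18868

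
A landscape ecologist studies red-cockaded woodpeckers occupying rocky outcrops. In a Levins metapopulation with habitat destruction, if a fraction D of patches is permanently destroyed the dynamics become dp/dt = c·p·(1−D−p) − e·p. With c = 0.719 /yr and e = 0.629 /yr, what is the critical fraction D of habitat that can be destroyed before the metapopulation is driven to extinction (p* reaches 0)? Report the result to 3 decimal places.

0.125

The nontrivial equilibrium is p* = (1−D) − e/c; extinction occurs when this hits zero.
So D_crit = 1 − e/c = 1 − 0.629/0.719 = 1 − 0.8748 = 0.1252.
This equals the undisturbed p*, a classic result of Lande's extension.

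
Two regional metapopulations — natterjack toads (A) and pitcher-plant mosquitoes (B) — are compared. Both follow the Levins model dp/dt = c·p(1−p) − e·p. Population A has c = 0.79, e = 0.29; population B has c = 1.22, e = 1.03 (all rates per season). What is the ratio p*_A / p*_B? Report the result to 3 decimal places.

A: p*_A = 1 − 0.29/0.79 = 0.6329.
B: p*_B = 1 − 1.03/1.22 = 0.1557.
p*_A / p*_B = 0.6329/0.1557 = 4.0640.

4.064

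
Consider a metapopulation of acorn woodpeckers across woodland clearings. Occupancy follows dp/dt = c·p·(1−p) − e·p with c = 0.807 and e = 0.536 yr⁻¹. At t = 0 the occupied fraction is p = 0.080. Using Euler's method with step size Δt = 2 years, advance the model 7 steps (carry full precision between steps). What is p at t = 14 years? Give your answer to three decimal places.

Update rule: p ← p + [c·p·(1−p) − e·p]·Δt with Δt = 2.
step 1: Δp = +0.03303, p = 0.11303
step 2: Δp = +0.04064, p = 0.15367
step 3: Δp = +0.04518, p = 0.19885
step 4: Δp = +0.04396, p = 0.24281
step 5: Δp = +0.03645, p = 0.27925
step 6: Δp = +0.02549, p = 0.30475
step 7: Δp = +0.01528, p = 0.32003

0.320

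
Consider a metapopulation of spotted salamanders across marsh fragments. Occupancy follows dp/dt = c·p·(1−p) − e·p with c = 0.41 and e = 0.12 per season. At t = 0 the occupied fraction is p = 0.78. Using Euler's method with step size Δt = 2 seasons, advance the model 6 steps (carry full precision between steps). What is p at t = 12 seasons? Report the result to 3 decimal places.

0.708

Update rule: p ← p + [c·p·(1−p) − e·p]·Δt with Δt = 2.
step 1: Δp = -0.04649, p = 0.73351
step 2: Δp = -0.01576, p = 0.71776
step 3: Δp = -0.00614, p = 0.71161
step 4: Δp = -0.00251, p = 0.70911
step 5: Δp = -0.00104, p = 0.70807
step 6: Δp = -0.00043, p = 0.70763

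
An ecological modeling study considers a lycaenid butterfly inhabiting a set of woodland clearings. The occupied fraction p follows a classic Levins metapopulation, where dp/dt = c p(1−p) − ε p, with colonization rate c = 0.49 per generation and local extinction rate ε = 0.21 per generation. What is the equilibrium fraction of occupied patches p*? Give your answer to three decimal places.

At equilibrium, colonization balances extinction: c·p*·(1−p*) = ε·p*.
So p* = 1 − ε/c = 1 − 0.21/0.49 = 1 − 0.4286 = 0.5714.

0.571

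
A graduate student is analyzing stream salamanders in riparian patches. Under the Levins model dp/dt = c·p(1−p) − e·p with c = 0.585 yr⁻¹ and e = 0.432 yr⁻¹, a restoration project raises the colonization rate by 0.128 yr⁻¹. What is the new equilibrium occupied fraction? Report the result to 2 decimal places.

Before: p* = 1 − 0.432/0.585 = 0.2615.
After the change, c = 0.713, e = 0.432, so p* = 1 − 0.432/0.713 = 0.3941.

0.39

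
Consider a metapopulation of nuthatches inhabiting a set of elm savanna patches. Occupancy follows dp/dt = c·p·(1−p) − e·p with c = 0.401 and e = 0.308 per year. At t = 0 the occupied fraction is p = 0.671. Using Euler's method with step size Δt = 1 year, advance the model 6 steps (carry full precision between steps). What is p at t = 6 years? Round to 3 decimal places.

Update rule: p ← p + [c·p·(1−p) − e·p]·Δt with Δt = 1.
t = 1: p = 0.67100 + (-0.11814) = 0.55286
t = 2: p = 0.55286 + (-0.07115) = 0.48171
t = 3: p = 0.48171 + (-0.04825) = 0.43346
t = 4: p = 0.43346 + (-0.03503) = 0.39843
t = 5: p = 0.39843 + (-0.02660) = 0.37182
t = 6: p = 0.37182 + (-0.02086) = 0.35096

0.351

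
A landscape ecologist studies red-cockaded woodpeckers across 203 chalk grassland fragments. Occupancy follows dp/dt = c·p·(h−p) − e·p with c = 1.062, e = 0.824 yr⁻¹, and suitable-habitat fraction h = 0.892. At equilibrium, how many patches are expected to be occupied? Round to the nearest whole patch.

24

p* = h − e/c = 0.892 − 0.7759 = 0.1161.
Expected occupied patches = N × p* = 203 × 0.1161 = 23.57 ≈ 24.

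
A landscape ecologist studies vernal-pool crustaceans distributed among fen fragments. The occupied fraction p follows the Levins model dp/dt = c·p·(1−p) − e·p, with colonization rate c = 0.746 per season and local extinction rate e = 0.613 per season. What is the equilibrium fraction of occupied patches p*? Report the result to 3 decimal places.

Setting dp/dt = 0 and dividing through by p* gives c·(1−p*) = e.
So p* = 1 − e/c = 1 − 0.613/0.746 = 1 − 0.8217 = 0.1783.

0.178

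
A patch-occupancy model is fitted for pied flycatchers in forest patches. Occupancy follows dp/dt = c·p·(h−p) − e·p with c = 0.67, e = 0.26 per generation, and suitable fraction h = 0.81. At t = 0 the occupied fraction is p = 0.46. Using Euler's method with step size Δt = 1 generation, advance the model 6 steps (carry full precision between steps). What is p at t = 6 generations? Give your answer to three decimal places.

Update rule: p ← p + [c·p·(h−p) − e·p]·Δt with Δt = 1.
step 1: Δp = -0.01173, p = 0.44827
step 2: Δp = -0.00791, p = 0.44036
step 3: Δp = -0.00544, p = 0.43493
step 4: Δp = -0.00378, p = 0.43114
step 5: Δp = -0.00266, p = 0.42848
step 6: Δp = -0.00188, p = 0.42661

0.427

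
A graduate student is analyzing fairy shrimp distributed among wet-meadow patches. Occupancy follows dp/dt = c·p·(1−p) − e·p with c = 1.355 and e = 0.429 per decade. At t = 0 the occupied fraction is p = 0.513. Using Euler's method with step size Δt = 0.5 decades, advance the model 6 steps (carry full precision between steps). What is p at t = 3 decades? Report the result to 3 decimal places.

0.677

Update rule: p ← p + [c·p·(1−p) − e·p]·Δt with Δt = 0.5.
  1  |  dp/dt·Δt = +0.059222  |  p_1 = 0.572222
  2  |  dp/dt·Δt = +0.043100  |  p_2 = 0.615322
  3  |  dp/dt·Δt = +0.028378  |  p_3 = 0.643700
  4  |  dp/dt·Δt = +0.017311  |  p_4 = 0.661011
  5  |  dp/dt·Δt = +0.010024  |  p_5 = 0.671035
  6  |  dp/dt·Δt = +0.005619  |  p_6 = 0.676654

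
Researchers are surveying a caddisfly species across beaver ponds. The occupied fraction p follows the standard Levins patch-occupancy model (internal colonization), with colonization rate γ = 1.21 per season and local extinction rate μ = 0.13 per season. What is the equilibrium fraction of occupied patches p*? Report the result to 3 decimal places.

0.893

Setting dp/dt = 0 and dividing through by p* gives γ·(1−p*) = μ.
So p* = 1 − μ/γ = 1 − 0.13/1.21 = 1 − 0.1074 = 0.8926.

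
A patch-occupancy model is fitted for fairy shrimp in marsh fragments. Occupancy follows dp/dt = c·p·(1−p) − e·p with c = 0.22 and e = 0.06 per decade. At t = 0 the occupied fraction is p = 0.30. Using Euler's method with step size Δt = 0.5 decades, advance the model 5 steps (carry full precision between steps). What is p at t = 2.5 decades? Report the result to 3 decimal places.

Update rule: p ← p + [c·p·(1−p) − e·p]·Δt with Δt = 0.5.
step 1: Δp = +0.01410, p = 0.31410
step 2: Δp = +0.01428, p = 0.32838
step 3: Δp = +0.01441, p = 0.34278
step 4: Δp = +0.01450, p = 0.35728
step 5: Δp = +0.01454, p = 0.37182

0.372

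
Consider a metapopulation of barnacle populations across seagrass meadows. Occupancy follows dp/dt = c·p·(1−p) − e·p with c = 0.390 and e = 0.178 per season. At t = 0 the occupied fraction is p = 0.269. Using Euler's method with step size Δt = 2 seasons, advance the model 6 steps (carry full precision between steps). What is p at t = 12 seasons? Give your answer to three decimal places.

0.514

Update rule: p ← p + [c·p·(1−p) − e·p]·Δt with Δt = 2.
p: 0.26900 → 0.32661  (Δp = +0.05761)
p: 0.32661 → 0.38189  (Δp = +0.05528)
p: 0.38189 → 0.43006  (Δp = +0.04817)
p: 0.43006 → 0.46814  (Δp = +0.03808)
p: 0.46814 → 0.49569  (Δp = +0.02755)
p: 0.49569 → 0.51421  (Δp = +0.01852)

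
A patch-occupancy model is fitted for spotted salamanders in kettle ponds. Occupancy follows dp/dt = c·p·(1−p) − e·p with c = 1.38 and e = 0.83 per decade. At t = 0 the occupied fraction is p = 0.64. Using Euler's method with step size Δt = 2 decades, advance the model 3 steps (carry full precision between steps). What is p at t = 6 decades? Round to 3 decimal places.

0.390

Update rule: p ← p + [c·p·(1−p) − e·p]·Δt with Δt = 2.
step 1: Δp = -0.42650, p = 0.21350
step 2: Δp = +0.10904, p = 0.32255
step 3: Δp = +0.06766, p = 0.39021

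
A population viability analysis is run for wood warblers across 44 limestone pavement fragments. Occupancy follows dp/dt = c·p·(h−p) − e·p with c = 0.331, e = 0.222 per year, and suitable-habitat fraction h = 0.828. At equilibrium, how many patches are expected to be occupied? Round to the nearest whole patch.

p* = h − e/c = 0.828 − 0.6707 = 0.1573.
Expected occupied patches = N × p* = 44 × 0.1573 = 6.92 ≈ 7.

7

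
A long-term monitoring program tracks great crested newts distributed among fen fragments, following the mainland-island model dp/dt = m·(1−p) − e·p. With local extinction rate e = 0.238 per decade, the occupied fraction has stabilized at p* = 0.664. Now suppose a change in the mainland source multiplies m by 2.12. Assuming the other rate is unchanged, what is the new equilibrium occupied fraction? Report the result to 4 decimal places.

Balance m(1−p*) = e·p* gives m = e·p*/(1−p*) = 0.238×0.66400/0.33600 = 0.47033.
New p* = m/(m+e) = 0.99710/(0.99710+0.23800) = 0.80730.

0.8073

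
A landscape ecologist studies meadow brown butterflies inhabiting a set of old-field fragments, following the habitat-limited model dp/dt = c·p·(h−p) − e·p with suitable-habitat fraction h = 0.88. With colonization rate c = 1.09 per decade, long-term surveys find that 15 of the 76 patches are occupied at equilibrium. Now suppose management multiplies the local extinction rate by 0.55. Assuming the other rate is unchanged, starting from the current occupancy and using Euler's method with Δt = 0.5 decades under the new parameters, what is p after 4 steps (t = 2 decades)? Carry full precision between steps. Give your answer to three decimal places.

0.333

Observed p* = 15/76 = 0.19737.
Balance c(h−p*) = e gives e = 1.09×(0.88 − 0.19737) = 0.74407.
Starting from p₀ = 0.19737; update p ← p + (dp/dt)·Δt with the new parameters.
  1  |  dp/dt·Δt = +0.033043  |  p_1 = 0.230411
  2  |  dp/dt·Δt = +0.034425  |  p_2 = 0.264836
  3  |  dp/dt·Δt = +0.034600  |  p_3 = 0.299436
  4  |  dp/dt·Δt = +0.033474  |  p_4 = 0.332909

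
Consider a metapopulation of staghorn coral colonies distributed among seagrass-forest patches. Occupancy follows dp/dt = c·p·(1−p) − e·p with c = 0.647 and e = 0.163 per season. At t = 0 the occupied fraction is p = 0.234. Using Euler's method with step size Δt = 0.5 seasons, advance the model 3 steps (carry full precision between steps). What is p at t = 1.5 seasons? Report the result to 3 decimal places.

Update rule: p ← p + [c·p·(1−p) − e·p]·Δt with Δt = 0.5.
p: 0.23400 → 0.27291  (Δp = +0.03891)
p: 0.27291 → 0.31486  (Δp = +0.04195)
p: 0.31486 → 0.35899  (Δp = +0.04413)

0.359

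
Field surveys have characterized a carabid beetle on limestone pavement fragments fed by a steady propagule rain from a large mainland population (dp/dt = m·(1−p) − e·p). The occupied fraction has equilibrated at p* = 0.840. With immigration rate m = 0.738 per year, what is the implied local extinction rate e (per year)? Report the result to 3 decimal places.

At equilibrium m(1−p*) = e·p*, so e = m(1−p*)/p*.
e = 0.738 × 0.1600 / 0.840 = 0.1406.

0.141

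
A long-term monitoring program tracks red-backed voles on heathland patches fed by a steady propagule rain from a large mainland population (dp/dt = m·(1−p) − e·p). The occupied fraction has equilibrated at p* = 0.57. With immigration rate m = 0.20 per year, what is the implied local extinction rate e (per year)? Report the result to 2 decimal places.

0.15

At equilibrium m(1−p*) = e·p*, so e = m(1−p*)/p*.
e = 0.20 × 0.4300 / 0.57 = 0.1509.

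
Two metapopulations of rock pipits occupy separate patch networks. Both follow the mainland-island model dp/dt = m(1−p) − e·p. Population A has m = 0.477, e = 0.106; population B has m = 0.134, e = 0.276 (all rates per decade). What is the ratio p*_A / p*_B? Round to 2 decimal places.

A: p*_A = m/(m+e) = 0.477/0.5830 = 0.8182.
B: p*_B = 0.134/0.4100 = 0.3268.
p*_A / p*_B = 0.8182/0.3268 = 2.5034.

2.50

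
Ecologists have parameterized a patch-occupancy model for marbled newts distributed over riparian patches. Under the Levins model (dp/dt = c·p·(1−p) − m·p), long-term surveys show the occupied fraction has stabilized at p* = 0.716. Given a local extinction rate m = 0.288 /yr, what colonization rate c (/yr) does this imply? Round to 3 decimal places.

At equilibrium c(1−p*) = m, so c = m/(1−p*).
c = 0.288/(1 − 0.716) = 0.288/0.2840 = 1.0141.

1.014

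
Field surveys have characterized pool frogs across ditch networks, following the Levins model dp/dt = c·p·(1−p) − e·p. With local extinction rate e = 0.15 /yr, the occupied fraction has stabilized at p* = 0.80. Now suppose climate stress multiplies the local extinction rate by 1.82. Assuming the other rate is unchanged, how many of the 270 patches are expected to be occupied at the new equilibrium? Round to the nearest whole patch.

Balance c(1−p*) = e gives c = e/(1 − 0.80000) = 0.15/0.20000 = 0.75000.
New p* = 1 − e/c = 1 − 0.27300/0.75000 = 0.63600.
Expected occupied = 270 × 0.63600 = 171.72 ≈ 172.

172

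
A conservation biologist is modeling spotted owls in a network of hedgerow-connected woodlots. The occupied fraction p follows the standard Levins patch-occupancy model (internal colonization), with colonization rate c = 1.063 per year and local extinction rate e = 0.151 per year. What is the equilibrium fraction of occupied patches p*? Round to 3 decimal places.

0.858

At equilibrium, colonization balances extinction: c·p*·(1−p*) = e·p*.
So p* = 1 − e/c = 1 − 0.151/1.063 = 1 − 0.1421 = 0.8579.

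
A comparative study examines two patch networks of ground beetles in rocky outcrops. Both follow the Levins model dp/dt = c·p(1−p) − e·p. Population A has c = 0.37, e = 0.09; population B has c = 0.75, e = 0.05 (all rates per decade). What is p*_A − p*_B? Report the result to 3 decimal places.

A: p*_A = 1 − 0.09/0.37 = 0.7568.
B: p*_B = 1 − 0.05/0.75 = 0.9333.
p*_A − p*_B = 0.7568 − 0.9333 = -0.1766.

-0.177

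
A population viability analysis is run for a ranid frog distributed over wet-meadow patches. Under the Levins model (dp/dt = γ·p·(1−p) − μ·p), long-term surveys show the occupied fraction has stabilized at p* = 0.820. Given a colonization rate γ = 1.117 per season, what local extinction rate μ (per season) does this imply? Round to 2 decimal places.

At equilibrium γ(1−p*) = μ.
μ = 1.117 × (1 − 0.820) = 1.117 × 0.1800 = 0.2011.

0.20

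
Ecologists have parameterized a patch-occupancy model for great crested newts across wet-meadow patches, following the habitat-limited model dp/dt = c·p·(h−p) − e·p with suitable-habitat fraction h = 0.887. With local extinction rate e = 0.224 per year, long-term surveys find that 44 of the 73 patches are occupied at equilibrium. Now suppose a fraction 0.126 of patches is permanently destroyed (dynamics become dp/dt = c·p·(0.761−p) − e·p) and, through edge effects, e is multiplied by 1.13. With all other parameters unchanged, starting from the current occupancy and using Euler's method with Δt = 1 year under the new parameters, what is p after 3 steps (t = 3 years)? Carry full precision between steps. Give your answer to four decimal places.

0.4706

Observed p* = 44/73 = 0.60274.
Balance c(h−p*) = e gives c = e/(0.887 − 0.60274) = 0.224/0.28426 = 0.78801.
Starting from p₀ = 0.60274; update p ← p + (dp/dt)·Δt with the new parameters.
step 1: Δp = -0.07740, p = 0.52534
step 2: Δp = -0.03542, p = 0.48992
step 3: Δp = -0.01936, p = 0.47057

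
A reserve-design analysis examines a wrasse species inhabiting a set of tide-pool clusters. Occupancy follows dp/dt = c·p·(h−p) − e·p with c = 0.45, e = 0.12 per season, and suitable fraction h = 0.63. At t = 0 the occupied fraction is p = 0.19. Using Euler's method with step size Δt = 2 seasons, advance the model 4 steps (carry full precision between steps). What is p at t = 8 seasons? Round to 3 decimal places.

0.296

Update rule: p ← p + [c·p·(h−p) − e·p]·Δt with Δt = 2.
p: 0.19000 → 0.21964  (Δp = +0.02964)
p: 0.21964 → 0.24804  (Δp = +0.02840)
p: 0.24804 → 0.27378  (Δp = +0.02574)
p: 0.27378 → 0.29585  (Δp = +0.02207)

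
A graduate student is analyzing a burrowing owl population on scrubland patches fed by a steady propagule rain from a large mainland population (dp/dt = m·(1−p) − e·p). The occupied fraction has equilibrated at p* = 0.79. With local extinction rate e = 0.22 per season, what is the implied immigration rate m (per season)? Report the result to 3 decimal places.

At equilibrium m(1−p*) = e·p*, so m = e·p*/(1−p*).
m = 0.22 × 0.79 / 0.2100 = 0.1738/0.2100 = 0.8276.

0.828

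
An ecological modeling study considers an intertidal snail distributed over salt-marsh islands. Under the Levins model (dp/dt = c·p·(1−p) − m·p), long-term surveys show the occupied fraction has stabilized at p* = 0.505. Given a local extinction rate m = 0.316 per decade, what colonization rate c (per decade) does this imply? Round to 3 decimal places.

At equilibrium c(1−p*) = m, so c = m/(1−p*).
c = 0.316/(1 − 0.505) = 0.316/0.4950 = 0.6384.

0.638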